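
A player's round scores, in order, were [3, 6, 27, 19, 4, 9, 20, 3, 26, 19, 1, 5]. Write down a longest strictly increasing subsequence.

Patience tails give the LIS length; then backtrack through the dp parents:
3 → extends → [3]
6 → extends → [3, 6]
27 → extends → [3, 6, 27]
19 → replaces 27 → [3, 6, 19]
4 → replaces 6 → [3, 4, 19]
9 → replaces 19 → [3, 4, 9]
20 → extends → [3, 4, 9, 20]
3 → already a tail → [3, 4, 9, 20]
26 → extends → [3, 4, 9, 20, 26]
19 → replaces 20 → [3, 4, 9, 19, 26]
1 → replaces 3 → [1, 4, 9, 19, 26]
5 → replaces 9 → [1, 4, 5, 19, 26]
Length 5; one witness is 3, 6, 19, 20, 26.

3, 6, 19, 20, 26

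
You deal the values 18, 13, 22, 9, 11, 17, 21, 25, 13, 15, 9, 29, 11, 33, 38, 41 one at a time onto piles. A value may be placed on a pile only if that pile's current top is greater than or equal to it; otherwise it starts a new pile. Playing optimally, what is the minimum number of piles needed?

9

The minimum number of non-increasing subsequences covering a sequence equals the length of its longest strictly increasing subsequence.
LIS length is 9 (e.g. 9, 11, 17, 21, 25, 29, 33, 38, 41), so 9 piles are needed.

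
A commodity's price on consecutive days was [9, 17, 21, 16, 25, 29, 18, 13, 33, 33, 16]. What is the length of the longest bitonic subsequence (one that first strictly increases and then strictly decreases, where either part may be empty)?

inc[i] = longest strictly increasing subsequence ending at i; dec[i] = longest strictly decreasing subsequence starting at i:
i:      1  2  3  4  5  6  7  8  9 10 11
a[i]:   9 17 21 16 25 29 18 13 33 33 16
inc:    1  2  3  2  4  5  3  2  6  6  3
dec:    1  3  3  2  3  3  2  1  2  2  1
Best peak at i=6 (value 29): inc=5, dec=3, length 5+3−1 = 7.

7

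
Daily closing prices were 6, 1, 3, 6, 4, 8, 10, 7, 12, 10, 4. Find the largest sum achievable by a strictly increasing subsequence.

Let S[i] be the best sum of a strictly increasing subsequence ending at i:
i:      1  2  3  4  5  6  7  8  9 10 11
a[i]:   6  1  3  6  4  8 10  7 12 10  4
S:      6  1  4 10  8 18 28 17 40 28  8
Maximum is 40 (e.g. 1 + 3 + 6 + 8 + 10 + 12).

40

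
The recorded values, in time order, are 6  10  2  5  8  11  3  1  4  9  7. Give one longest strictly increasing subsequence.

Patience tails give the LIS length; then backtrack through the dp parents:
6 → extends → [6]
10 → extends → [6, 10]
2 → replaces 6 → [2, 10]
5 → replaces 10 → [2, 5]
8 → extends → [2, 5, 8]
11 → extends → [2, 5, 8, 11]
3 → replaces 5 → [2, 3, 8, 11]
1 → replaces 2 → [1, 3, 8, 11]
4 → replaces 8 → [1, 3, 4, 11]
9 → replaces 11 → [1, 3, 4, 9]
7 → replaces 9 → [1, 3, 4, 7]
Length 4; one witness is 2, 5, 8, 11.

2, 5, 8, 11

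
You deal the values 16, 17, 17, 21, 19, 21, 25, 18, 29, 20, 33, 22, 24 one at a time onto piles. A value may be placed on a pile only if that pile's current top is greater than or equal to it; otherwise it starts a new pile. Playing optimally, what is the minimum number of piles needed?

7

Place each on the leftmost legal pile:
16 → new pile 1 (tops now [16])
17 → new pile 2 (tops now [16, 17])
17 → pile 2 (tops now [16, 17])
21 → new pile 3 (tops now [16, 17, 21])
19 → pile 3 (tops now [16, 17, 19])
21 → new pile 4 (tops now [16, 17, 19, 21])
25 → new pile 5 (tops now [16, 17, 19, 21, 25])
18 → pile 3 (tops now [16, 17, 18, 21, 25])
29 → new pile 6 (tops now [16, 17, 18, 21, 25, 29])
20 → pile 4 (tops now [16, 17, 18, 20, 25, 29])
33 → new pile 7 (tops now [16, 17, 18, 20, 25, 29, 33])
22 → pile 5 (tops now [16, 17, 18, 20, 22, 29, 33])
24 → pile 6 (tops now [16, 17, 18, 20, 22, 24, 33])
Seven piles.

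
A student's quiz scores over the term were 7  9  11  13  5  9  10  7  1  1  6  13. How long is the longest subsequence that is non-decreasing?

5

Track the smallest tail for each achievable length (allowing ties):
7 → extends → [7]
9 → extends → [7, 9]
11 → extends → [7, 9, 11]
13 → extends → [7, 9, 11, 13]
5 → replaces 7 → [5, 9, 11, 13]
9 → replaces 11 → [5, 9, 9, 13]
10 → replaces 13 → [5, 9, 9, 10]
7 → replaces 9 → [5, 7, 9, 10]
1 → replaces 5 → [1, 7, 9, 10]
1 → replaces 7 → [1, 1, 9, 10]
6 → replaces 9 → [1, 1, 6, 10]
13 → extends → [1, 1, 6, 10, 13]
Five tails, so the longest non-decreasing subsequence has length 5 (e.g. 7, 9, 11, 13, 13).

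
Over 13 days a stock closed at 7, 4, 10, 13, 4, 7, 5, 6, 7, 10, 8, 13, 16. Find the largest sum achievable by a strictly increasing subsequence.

Let S[i] be the best sum of a strictly increasing subsequence ending at i:
i:      1  2  3  4  5  6  7  8  9 10 11 12 13
a[i]:   7  4 10 13  4  7  5  6  7 10  8 13 16
S:      7  4 17 30  4 11  9 15 22 32 30 45 61
Maximum is 61 (e.g. 4 + 5 + 6 + 7 + 10 + 13 + 16).

61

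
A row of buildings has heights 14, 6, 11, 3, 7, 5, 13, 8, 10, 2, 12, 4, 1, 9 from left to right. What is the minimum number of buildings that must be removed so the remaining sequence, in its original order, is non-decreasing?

Fewest deletions = n − (longest non-decreasing subsequence).
Patience tails:
14 → extends → [14]
6 → replaces 14 → [6]
11 → extends → [6, 11]
3 → replaces 6 → [3, 11]
7 → replaces 11 → [3, 7]
5 → replaces 7 → [3, 5]
13 → extends → [3, 5, 13]
8 → replaces 13 → [3, 5, 8]
10 → extends → [3, 5, 8, 10]
2 → replaces 3 → [2, 5, 8, 10]
12 → extends → [2, 5, 8, 10, 12]
4 → replaces 5 → [2, 4, 8, 10, 12]
1 → replaces 2 → [1, 4, 8, 10, 12]
9 → replaces 10 → [1, 4, 8, 9, 12]
Longest non-decreasing subsequence has length 5, so deletions = 14 − 5 = 9.

9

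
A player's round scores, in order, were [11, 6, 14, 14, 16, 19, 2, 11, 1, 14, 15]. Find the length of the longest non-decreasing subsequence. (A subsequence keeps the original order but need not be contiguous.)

5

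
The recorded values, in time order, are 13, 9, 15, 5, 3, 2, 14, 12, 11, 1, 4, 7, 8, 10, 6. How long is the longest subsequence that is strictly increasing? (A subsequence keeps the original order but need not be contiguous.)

Let dp[i] be the length of the longest such subsequence ending at index i:
i:      1  2  3  4  5  6  7  8  9 10 11 12 13 14 15
a[i]:  13  9 15  5  3  2 14 12 11  1  4  7  8 10  6
dp:     1  1  2  1  1  1  2  2  2  1  2  3  4  5  3
Maximum dp value is 5.

5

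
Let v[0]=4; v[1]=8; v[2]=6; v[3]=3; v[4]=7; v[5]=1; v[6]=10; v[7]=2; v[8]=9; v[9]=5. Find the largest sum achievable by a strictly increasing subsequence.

Let S[i] be the best sum of a strictly increasing subsequence ending at i:
i:      0  1  2  3  4  5  6  7  8  9
v[i]:   4  8  6  3  7  1 10  2  9  5
S:      4 12 10  3 17  1 27  3 26  9
Maximum is 27 (e.g. 4 + 6 + 7 + 10).

27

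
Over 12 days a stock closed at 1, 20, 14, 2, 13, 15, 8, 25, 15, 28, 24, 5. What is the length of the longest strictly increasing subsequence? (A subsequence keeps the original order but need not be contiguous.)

Track the smallest tail for each achievable length (strict):
1 → extends → [1]
20 → extends → [1, 20]
14 → replaces 20 → [1, 14]
2 → replaces 14 → [1, 2]
13 → extends → [1, 2, 13]
15 → extends → [1, 2, 13, 15]
8 → replaces 13 → [1, 2, 8, 15]
25 → extends → [1, 2, 8, 15, 25]
15 → already a tail → [1, 2, 8, 15, 25]
28 → extends → [1, 2, 8, 15, 25, 28]
24 → replaces 25 → [1, 2, 8, 15, 24, 28]
5 → replaces 8 → [1, 2, 5, 15, 24, 28]
Six tails, so the longest strictly increasing subsequence has length 6 (e.g. 1, 2, 13, 15, 25, 28).

6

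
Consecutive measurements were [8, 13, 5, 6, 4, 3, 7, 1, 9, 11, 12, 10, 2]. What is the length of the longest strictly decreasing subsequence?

Negate each value so 'decreasing' becomes 'increasing', then run patience tails on the negated sequence:
-8 → extends → [-8]
-13 → replaces -8 → [-13]
-5 → extends → [-13, -5]
-6 → replaces -5 → [-13, -6]
-4 → extends → [-13, -6, -4]
-3 → extends → [-13, -6, -4, -3]
-7 → replaces -6 → [-13, -7, -4, -3]
-1 → extends → [-13, -7, -4, -3, -1]
-9 → replaces -7 → [-13, -9, -4, -3, -1]
-11 → replaces -9 → [-13, -11, -4, -3, -1]
-12 → replaces -11 → [-13, -12, -4, -3, -1]
-10 → replaces -4 → [-13, -12, -10, -3, -1]
-2 → replaces -1 → [-13, -12, -10, -3, -2]
Five tails, so the longest strictly decreasing subsequence of the original has length 5.

5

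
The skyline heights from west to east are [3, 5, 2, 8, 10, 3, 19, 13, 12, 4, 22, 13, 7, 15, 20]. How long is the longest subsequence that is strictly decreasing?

4

Let dp[i] be the longest strictly decreasing subsequence ending at i:
i:      1  2  3  4  5  6  7  8  9 10 11 12 13 14 15
a[i]:   3  5  2  8 10  3 19 13 12  4 22 13  7 15 20
dp:     1  1  2  1  1  2  1  2  3  4  1  2  4  2  2
Maximum is 4.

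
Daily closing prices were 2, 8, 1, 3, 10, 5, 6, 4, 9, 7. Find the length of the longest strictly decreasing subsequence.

3

Negate each value so 'decreasing' becomes 'increasing', then run patience tails on the negated sequence:
-2 → extends → [-2]
-8 → replaces -2 → [-8]
-1 → extends → [-8, -1]
-3 → replaces -1 → [-8, -3]
-10 → replaces -8 → [-10, -3]
-5 → replaces -3 → [-10, -5]
-6 → replaces -5 → [-10, -6]
-4 → extends → [-10, -6, -4]
-9 → replaces -6 → [-10, -9, -4]
-7 → replaces -4 → [-10, -9, -7]
Three tails, so the longest strictly decreasing subsequence of the original has length 3.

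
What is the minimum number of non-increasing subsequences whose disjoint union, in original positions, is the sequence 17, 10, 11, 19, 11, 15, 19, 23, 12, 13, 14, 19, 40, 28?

7

Place each on the leftmost legal pile:
17 → new pile 1 (tops now [17])
10 → pile 1 (tops now [10])
11 → new pile 2 (tops now [10, 11])
19 → new pile 3 (tops now [10, 11, 19])
11 → pile 2 (tops now [10, 11, 19])
15 → pile 3 (tops now [10, 11, 15])
19 → new pile 4 (tops now [10, 11, 15, 19])
23 → new pile 5 (tops now [10, 11, 15, 19, 23])
12 → pile 3 (tops now [10, 11, 12, 19, 23])
13 → pile 4 (tops now [10, 11, 12, 13, 23])
14 → pile 5 (tops now [10, 11, 12, 13, 14])
19 → new pile 6 (tops now [10, 11, 12, 13, 14, 19])
40 → new pile 7 (tops now [10, 11, 12, 13, 14, 19, 40])
28 → pile 7 (tops now [10, 11, 12, 13, 14, 19, 28])
Seven piles.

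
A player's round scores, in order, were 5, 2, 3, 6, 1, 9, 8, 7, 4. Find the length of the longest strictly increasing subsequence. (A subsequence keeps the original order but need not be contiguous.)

4

Track the smallest tail for each achievable length (strict):
5 → extends → [5]
2 → replaces 5 → [2]
3 → extends → [2, 3]
6 → extends → [2, 3, 6]
1 → replaces 2 → [1, 3, 6]
9 → extends → [1, 3, 6, 9]
8 → replaces 9 → [1, 3, 6, 8]
7 → replaces 8 → [1, 3, 6, 7]
4 → replaces 6 → [1, 3, 4, 7]
Four tails, so the longest strictly increasing subsequence has length 4 (e.g. 2, 3, 6, 9).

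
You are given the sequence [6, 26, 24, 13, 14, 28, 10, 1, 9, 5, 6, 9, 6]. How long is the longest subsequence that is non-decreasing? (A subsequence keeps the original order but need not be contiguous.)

Track the smallest tail for each achievable length (allowing ties):
6 → extends → [6]
26 → extends → [6, 26]
24 → replaces 26 → [6, 24]
13 → replaces 24 → [6, 13]
14 → extends → [6, 13, 14]
28 → extends → [6, 13, 14, 28]
10 → replaces 13 → [6, 10, 14, 28]
1 → replaces 6 → [1, 10, 14, 28]
9 → replaces 10 → [1, 9, 14, 28]
5 → replaces 9 → [1, 5, 14, 28]
6 → replaces 14 → [1, 5, 6, 28]
9 → replaces 28 → [1, 5, 6, 9]
6 → replaces 9 → [1, 5, 6, 6]
Four tails, so the longest non-decreasing subsequence has length 4 (e.g. 6, 13, 14, 28).

4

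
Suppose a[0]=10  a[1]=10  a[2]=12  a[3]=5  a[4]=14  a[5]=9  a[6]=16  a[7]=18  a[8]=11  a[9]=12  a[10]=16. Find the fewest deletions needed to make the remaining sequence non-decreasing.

5

Fewest deletions = n − (longest non-decreasing subsequence).
i:      0  1  2  3  4  5  6  7  8  9 10
a[i]:  10 10 12  5 14  9 16 18 11 12 16
dp:     1  2  3  1  4  2  5  6  3  4  6
max dp = 6, so deletions = 11 − 6 = 5.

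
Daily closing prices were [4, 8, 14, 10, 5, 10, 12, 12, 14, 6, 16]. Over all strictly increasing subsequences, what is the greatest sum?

64

Let S[i] be the best sum of a strictly increasing subsequence ending at i:
i:      1  2  3  4  5  6  7  8  9 10 11
a[i]:   4  8 14 10  5 10 12 12 14  6 16
S:      4 12 26 22  9 22 34 34 48 15 64
Maximum is 64 (e.g. 4 + 8 + 10 + 12 + 14 + 16).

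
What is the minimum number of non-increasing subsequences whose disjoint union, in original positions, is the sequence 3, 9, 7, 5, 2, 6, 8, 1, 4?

Place each on the leftmost legal pile:
3 → new pile 1 (tops now [3])
9 → new pile 2 (tops now [3, 9])
7 → pile 2 (tops now [3, 7])
5 → pile 2 (tops now [3, 5])
2 → pile 1 (tops now [2, 5])
6 → new pile 3 (tops now [2, 5, 6])
8 → new pile 4 (tops now [2, 5, 6, 8])
1 → pile 1 (tops now [1, 5, 6, 8])
4 → pile 2 (tops now [1, 4, 6, 8])
Four piles.

4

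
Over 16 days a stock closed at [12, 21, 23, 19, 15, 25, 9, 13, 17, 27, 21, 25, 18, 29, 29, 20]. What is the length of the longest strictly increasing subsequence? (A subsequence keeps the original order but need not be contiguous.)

Track the smallest tail for each achievable length (strict):
12 → extends → [12]
21 → extends → [12, 21]
23 → extends → [12, 21, 23]
19 → replaces 21 → [12, 19, 23]
15 → replaces 19 → [12, 15, 23]
25 → extends → [12, 15, 23, 25]
9 → replaces 12 → [9, 15, 23, 25]
13 → replaces 15 → [9, 13, 23, 25]
17 → replaces 23 → [9, 13, 17, 25]
27 → extends → [9, 13, 17, 25, 27]
21 → replaces 25 → [9, 13, 17, 21, 27]
25 → replaces 27 → [9, 13, 17, 21, 25]
18 → replaces 21 → [9, 13, 17, 18, 25]
29 → extends → [9, 13, 17, 18, 25, 29]
29 → already a tail → [9, 13, 17, 18, 25, 29]
20 → replaces 25 → [9, 13, 17, 18, 20, 29]
Six tails, so the longest strictly increasing subsequence has length 6 (e.g. 12, 21, 23, 25, 27, 29).

6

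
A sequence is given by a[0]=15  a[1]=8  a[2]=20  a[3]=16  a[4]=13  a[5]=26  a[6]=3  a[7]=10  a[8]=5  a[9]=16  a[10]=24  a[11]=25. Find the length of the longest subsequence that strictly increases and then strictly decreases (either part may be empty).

6

inc[i] = longest strictly increasing subsequence ending at i; dec[i] = longest strictly decreasing subsequence starting at i:
i:      0  1  2  3  4  5  6  7  8  9 10 11
a[i]:  15  8 20 16 13 26  3 10  5 16 24 25
inc:    1  1  2  2  2  3  1  2  2  3  4  5
dec:    4  2  5  4  3  3  1  2  1  1  1  1
Best peak at i=2 (value 20): inc=2, dec=5, length 2+5−1 = 6.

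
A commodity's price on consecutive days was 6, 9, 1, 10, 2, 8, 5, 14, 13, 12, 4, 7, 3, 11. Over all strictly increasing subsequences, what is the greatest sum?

Let S[i] be the best sum of a strictly increasing subsequence ending at i:
i:      1  2  3  4  5  6  7  8  9 10 11 12 13 14
a[i]:   6  9  1 10  2  8  5 14 13 12  4  7  3 11
S:      6 15  1 25  3 14  8 39 38 37  7 15  6 36
Maximum is 39 (e.g. 6 + 9 + 10 + 14).

39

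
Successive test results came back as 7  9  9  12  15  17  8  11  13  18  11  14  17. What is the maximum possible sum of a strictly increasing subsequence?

Let S[i] be the best sum of a strictly increasing subsequence ending at i:
i:      1  2  3  4  5  6  7  8  9 10 11 12 13
a[i]:   7  9  9 12 15 17  8 11 13 18 11 14 17
S:      7 16 16 28 43 60 15 27 41 78 27 55 72
Maximum is 78 (e.g. 7 + 9 + 12 + 15 + 17 + 18).

78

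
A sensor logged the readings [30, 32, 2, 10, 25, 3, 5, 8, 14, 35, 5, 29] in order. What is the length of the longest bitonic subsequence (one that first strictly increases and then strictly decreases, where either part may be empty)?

inc[i] = longest strictly increasing subsequence ending at i; dec[i] = longest strictly decreasing subsequence starting at i:
i:      1  2  3  4  5  6  7  8  9 10 11 12
a[i]:  30 32  2 10 25  3  5  8 14 35  5 29
inc:    1  2  1  2  3  2  3  4  5  6  3  6
dec:    4  4  1  3  3  1  1  2  2  2  1  1
Best peak at i=10 (value 35): inc=6, dec=2, length 6+2−1 = 7.

7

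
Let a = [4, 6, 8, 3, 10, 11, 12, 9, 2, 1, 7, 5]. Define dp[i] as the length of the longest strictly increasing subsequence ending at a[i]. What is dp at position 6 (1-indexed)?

5

dp[i] = 1 + max{dp[j] : j<i, a[j]<a[i]} (or 1 if no such j):
i:      1  2  3  4  5  6  7  8  9 10 11 12
a[i]:   4  6  8  3 10 11 12  9  2  1  7  5
dp:     1  2  3  1  4  5  6  4  1  1  3  2
At index 6 the value is 5.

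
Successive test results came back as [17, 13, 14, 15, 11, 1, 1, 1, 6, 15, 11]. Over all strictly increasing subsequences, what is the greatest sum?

42

Let S[i] be the best sum of a strictly increasing subsequence ending at i:
i:      1  2  3  4  5  6  7  8  9 10 11
a[i]:  17 13 14 15 11  1  1  1  6 15 11
S:     17 13 27 42 11  1  1  1  7 42 18
Maximum is 42 (e.g. 13 + 14 + 15).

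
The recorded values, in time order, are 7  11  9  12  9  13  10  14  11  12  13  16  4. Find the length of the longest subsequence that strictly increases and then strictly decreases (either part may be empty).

inc[i] = longest strictly increasing subsequence ending at i; dec[i] = longest strictly decreasing subsequence starting at i:
i:      1  2  3  4  5  6  7  8  9 10 11 12 13
a[i]:   7 11  9 12  9 13 10 14 11 12 13 16  4
inc:    1  2  2  3  2  4  3  5  4  5  6  7  1
dec:    2  3  2  3  2  3  2  3  2  2  2  2  1
Best peak at i=12 (value 16): inc=7, dec=2, length 7+2−1 = 8.

8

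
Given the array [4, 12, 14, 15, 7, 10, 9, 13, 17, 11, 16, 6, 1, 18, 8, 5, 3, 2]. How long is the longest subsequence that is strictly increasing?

Track the smallest tail for each achievable length (strict):
4 → extends → [4]
12 → extends → [4, 12]
14 → extends → [4, 12, 14]
15 → extends → [4, 12, 14, 15]
7 → replaces 12 → [4, 7, 14, 15]
10 → replaces 14 → [4, 7, 10, 15]
9 → replaces 10 → [4, 7, 9, 15]
13 → replaces 15 → [4, 7, 9, 13]
17 → extends → [4, 7, 9, 13, 17]
11 → replaces 13 → [4, 7, 9, 11, 17]
16 → replaces 17 → [4, 7, 9, 11, 16]
6 → replaces 7 → [4, 6, 9, 11, 16]
1 → replaces 4 → [1, 6, 9, 11, 16]
18 → extends → [1, 6, 9, 11, 16, 18]
8 → replaces 9 → [1, 6, 8, 11, 16, 18]
5 → replaces 6 → [1, 5, 8, 11, 16, 18]
3 → replaces 5 → [1, 3, 8, 11, 16, 18]
2 → replaces 3 → [1, 2, 8, 11, 16, 18]
Six tails, so the longest strictly increasing subsequence has length 6 (e.g. 4, 12, 14, 15, 17, 18).

6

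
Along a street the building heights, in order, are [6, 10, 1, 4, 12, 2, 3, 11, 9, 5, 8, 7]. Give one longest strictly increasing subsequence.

Patience tails give the LIS length; then backtrack through the dp parents:
6 → extends → [6]
10 → extends → [6, 10]
1 → replaces 6 → [1, 10]
4 → replaces 10 → [1, 4]
12 → extends → [1, 4, 12]
2 → replaces 4 → [1, 2, 12]
3 → replaces 12 → [1, 2, 3]
11 → extends → [1, 2, 3, 11]
9 → replaces 11 → [1, 2, 3, 9]
5 → replaces 9 → [1, 2, 3, 5]
8 → extends → [1, 2, 3, 5, 8]
7 → replaces 8 → [1, 2, 3, 5, 7]
Length 5; one witness is 1, 2, 3, 5, 8.

1, 2, 3, 5, 8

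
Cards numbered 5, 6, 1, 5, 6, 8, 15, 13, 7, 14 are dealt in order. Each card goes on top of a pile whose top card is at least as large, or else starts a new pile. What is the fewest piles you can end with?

Place each on the leftmost legal pile:
5 → new pile 1 (tops now [5])
6 → new pile 2 (tops now [5, 6])
1 → pile 1 (tops now [1, 6])
5 → pile 2 (tops now [1, 5])
6 → new pile 3 (tops now [1, 5, 6])
8 → new pile 4 (tops now [1, 5, 6, 8])
15 → new pile 5 (tops now [1, 5, 6, 8, 15])
13 → pile 5 (tops now [1, 5, 6, 8, 13])
7 → pile 4 (tops now [1, 5, 6, 7, 13])
14 → new pile 6 (tops now [1, 5, 6, 7, 13, 14])
Six piles.

6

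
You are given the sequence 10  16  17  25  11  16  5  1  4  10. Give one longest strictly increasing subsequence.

Patience tails give the LIS length; then backtrack through the dp parents:
10 → extends → [10]
16 → extends → [10, 16]
17 → extends → [10, 16, 17]
25 → extends → [10, 16, 17, 25]
11 → replaces 16 → [10, 11, 17, 25]
16 → replaces 17 → [10, 11, 16, 25]
5 → replaces 10 → [5, 11, 16, 25]
1 → replaces 5 → [1, 11, 16, 25]
4 → replaces 11 → [1, 4, 16, 25]
10 → replaces 16 → [1, 4, 10, 25]
Length 4; one witness is 10, 16, 17, 25.

10, 16, 17, 25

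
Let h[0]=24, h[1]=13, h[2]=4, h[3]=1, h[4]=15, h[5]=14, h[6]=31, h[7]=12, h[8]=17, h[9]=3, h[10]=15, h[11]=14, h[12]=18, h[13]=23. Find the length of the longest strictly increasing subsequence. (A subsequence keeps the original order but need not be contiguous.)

Track the smallest tail for each achievable length (strict):
24 → extends → [24]
13 → replaces 24 → [13]
4 → replaces 13 → [4]
1 → replaces 4 → [1]
15 → extends → [1, 15]
14 → replaces 15 → [1, 14]
31 → extends → [1, 14, 31]
12 → replaces 14 → [1, 12, 31]
17 → replaces 31 → [1, 12, 17]
3 → replaces 12 → [1, 3, 17]
15 → replaces 17 → [1, 3, 15]
14 → replaces 15 → [1, 3, 14]
18 → extends → [1, 3, 14, 18]
23 → extends → [1, 3, 14, 18, 23]
Five tails, so the longest strictly increasing subsequence has length 5 (e.g. 13, 15, 17, 18, 23).

5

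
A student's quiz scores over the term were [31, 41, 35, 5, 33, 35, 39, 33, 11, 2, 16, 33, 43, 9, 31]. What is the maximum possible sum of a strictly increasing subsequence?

Let S[i] be the best sum of a strictly increasing subsequence ending at i:
i:       1   2   3   4   5   6   7   8   9  10  11  12  13  14  15
a[i]:   31  41  35   5  33  35  39  33  11   2  16  33  43   9  31
S:      31  72  66   5  64  99 138  64  16   2  32  65 181  14  63
Maximum is 181 (e.g. 31 + 33 + 35 + 39 + 43).

181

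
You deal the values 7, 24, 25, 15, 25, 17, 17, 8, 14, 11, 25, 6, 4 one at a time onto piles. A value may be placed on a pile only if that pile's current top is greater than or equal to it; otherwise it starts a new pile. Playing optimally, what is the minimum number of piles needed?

Place each on the leftmost legal pile:
7 → new pile 1 (tops now [7])
24 → new pile 2 (tops now [7, 24])
25 → new pile 3 (tops now [7, 24, 25])
15 → pile 2 (tops now [7, 15, 25])
25 → pile 3 (tops now [7, 15, 25])
17 → pile 3 (tops now [7, 15, 17])
17 → pile 3 (tops now [7, 15, 17])
8 → pile 2 (tops now [7, 8, 17])
14 → pile 3 (tops now [7, 8, 14])
11 → pile 3 (tops now [7, 8, 11])
25 → new pile 4 (tops now [7, 8, 11, 25])
6 → pile 1 (tops now [6, 8, 11, 25])
4 → pile 1 (tops now [4, 8, 11, 25])
Four piles.

4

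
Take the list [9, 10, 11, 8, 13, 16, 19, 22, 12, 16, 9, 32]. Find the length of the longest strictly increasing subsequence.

8

Track the smallest tail for each achievable length (strict):
9 → extends → [9]
10 → extends → [9, 10]
11 → extends → [9, 10, 11]
8 → replaces 9 → [8, 10, 11]
13 → extends → [8, 10, 11, 13]
16 → extends → [8, 10, 11, 13, 16]
19 → extends → [8, 10, 11, 13, 16, 19]
22 → extends → [8, 10, 11, 13, 16, 19, 22]
12 → replaces 13 → [8, 10, 11, 12, 16, 19, 22]
16 → already a tail → [8, 10, 11, 12, 16, 19, 22]
9 → replaces 10 → [8, 9, 11, 12, 16, 19, 22]
32 → extends → [8, 9, 11, 12, 16, 19, 22, 32]
Eight tails, so the longest strictly increasing subsequence has length 8 (e.g. 9, 10, 11, 13, 16, 19, 22, 32).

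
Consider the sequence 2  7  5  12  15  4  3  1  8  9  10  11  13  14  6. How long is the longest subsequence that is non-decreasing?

Let dp[i] be the length of the longest such subsequence ending at index i:
i:      1  2  3  4  5  6  7  8  9 10 11 12 13 14 15
a[i]:   2  7  5 12 15  4  3  1  8  9 10 11 13 14  6
dp:     1  2  2  3  4  2  2  1  3  4  5  6  7  8  3
Maximum dp value is 8.

8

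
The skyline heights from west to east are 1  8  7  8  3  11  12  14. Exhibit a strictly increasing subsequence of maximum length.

1, 7, 8, 11, 12, 14

Patience tails give the LIS length; then backtrack through the dp parents:
1 → extends → [1]
8 → extends → [1, 8]
7 → replaces 8 → [1, 7]
8 → extends → [1, 7, 8]
3 → replaces 7 → [1, 3, 8]
11 → extends → [1, 3, 8, 11]
12 → extends → [1, 3, 8, 11, 12]
14 → extends → [1, 3, 8, 11, 12, 14]
Length 6; one witness is 1, 7, 8, 11, 12, 14.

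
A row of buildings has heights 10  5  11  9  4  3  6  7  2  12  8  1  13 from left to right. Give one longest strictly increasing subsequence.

5, 6, 7, 12, 13

Patience tails give the LIS length; then backtrack through the dp parents:
10 → extends → [10]
5 → replaces 10 → [5]
11 → extends → [5, 11]
9 → replaces 11 → [5, 9]
4 → replaces 5 → [4, 9]
3 → replaces 4 → [3, 9]
6 → replaces 9 → [3, 6]
7 → extends → [3, 6, 7]
2 → replaces 3 → [2, 6, 7]
12 → extends → [2, 6, 7, 12]
8 → replaces 12 → [2, 6, 7, 8]
1 → replaces 2 → [1, 6, 7, 8]
13 → extends → [1, 6, 7, 8, 13]
Length 5; one witness is 5, 6, 7, 12, 13.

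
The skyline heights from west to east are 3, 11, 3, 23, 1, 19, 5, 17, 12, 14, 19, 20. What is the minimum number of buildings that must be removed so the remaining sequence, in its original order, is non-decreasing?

5

Fewest deletions = n − (longest non-decreasing subsequence).
i:      1  2  3  4  5  6  7  8  9 10 11 12
a[i]:   3 11  3 23  1 19  5 17 12 14 19 20
dp:     1  2  2  3  1  3  3  4  4  5  6  7
max dp = 7, so deletions = 12 − 7 = 5.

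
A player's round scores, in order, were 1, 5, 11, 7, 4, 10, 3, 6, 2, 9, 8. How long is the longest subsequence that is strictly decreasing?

Let dp[i] be the longest strictly decreasing subsequence ending at i:
i:      1  2  3  4  5  6  7  8  9 10 11
a[i]:   1  5 11  7  4 10  3  6  2  9  8
dp:     1  1  1  2  3  2  4  3  5  3  4
Maximum is 5.

5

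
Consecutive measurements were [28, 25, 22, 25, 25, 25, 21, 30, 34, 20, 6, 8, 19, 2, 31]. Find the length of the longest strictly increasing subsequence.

4

Let dp[i] be the length of the longest such subsequence ending at index i:
i:      1  2  3  4  5  6  7  8  9 10 11 12 13 14 15
a[i]:  28 25 22 25 25 25 21 30 34 20  6  8 19  2 31
dp:     1  1  1  2  2  2  1  3  4  1  1  2  3  1  4
Maximum dp value is 4.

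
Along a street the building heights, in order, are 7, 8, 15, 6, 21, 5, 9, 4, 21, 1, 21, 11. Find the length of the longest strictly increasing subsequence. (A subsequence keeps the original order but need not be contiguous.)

Let dp[i] be the length of the longest such subsequence ending at index i:
i:      1  2  3  4  5  6  7  8  9 10 11 12
a[i]:   7  8 15  6 21  5  9  4 21  1 21 11
dp:     1  2  3  1  4  1  3  1  4  1  4  4
Maximum dp value is 4.

4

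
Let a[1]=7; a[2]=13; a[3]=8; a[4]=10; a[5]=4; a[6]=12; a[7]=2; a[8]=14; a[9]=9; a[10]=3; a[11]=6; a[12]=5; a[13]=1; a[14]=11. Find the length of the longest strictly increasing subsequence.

Track the smallest tail for each achievable length (strict):
7 → extends → [7]
13 → extends → [7, 13]
8 → replaces 13 → [7, 8]
10 → extends → [7, 8, 10]
4 → replaces 7 → [4, 8, 10]
12 → extends → [4, 8, 10, 12]
2 → replaces 4 → [2, 8, 10, 12]
14 → extends → [2, 8, 10, 12, 14]
9 → replaces 10 → [2, 8, 9, 12, 14]
3 → replaces 8 → [2, 3, 9, 12, 14]
6 → replaces 9 → [2, 3, 6, 12, 14]
5 → replaces 6 → [2, 3, 5, 12, 14]
1 → replaces 2 → [1, 3, 5, 12, 14]
11 → replaces 12 → [1, 3, 5, 11, 14]
Five tails, so the longest strictly increasing subsequence has length 5 (e.g. 7, 8, 10, 12, 14).

5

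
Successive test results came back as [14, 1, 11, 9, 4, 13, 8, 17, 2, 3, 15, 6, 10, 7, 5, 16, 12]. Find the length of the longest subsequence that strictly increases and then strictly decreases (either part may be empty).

inc[i] = longest strictly increasing subsequence ending at i; dec[i] = longest strictly decreasing subsequence starting at i:
i:      1  2  3  4  5  6  7  8  9 10 11 12 13 14 15 16 17
a[i]:  14  1 11  9  4 13  8 17  2  3 15  6 10  7  5 16 12
inc:    1  1  2  2  2  3  3  4  2  3  4  4  5  5  4  6  6
dec:    6  1  5  4  2  4  3  5  1  1  4  2  3  2  1  2  1
Best peak at i=8 (value 17): inc=4, dec=5, length 4+5−1 = 8.

8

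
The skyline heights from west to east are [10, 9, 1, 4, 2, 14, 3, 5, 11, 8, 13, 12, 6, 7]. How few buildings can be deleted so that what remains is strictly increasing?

Fewest deletions = n − (longest strictly increasing subsequence).
Patience tails:
10 → extends → [10]
9 → replaces 10 → [9]
1 → replaces 9 → [1]
4 → extends → [1, 4]
2 → replaces 4 → [1, 2]
14 → extends → [1, 2, 14]
3 → replaces 14 → [1, 2, 3]
5 → extends → [1, 2, 3, 5]
11 → extends → [1, 2, 3, 5, 11]
8 → replaces 11 → [1, 2, 3, 5, 8]
13 → extends → [1, 2, 3, 5, 8, 13]
12 → replaces 13 → [1, 2, 3, 5, 8, 12]
6 → replaces 8 → [1, 2, 3, 5, 6, 12]
7 → replaces 12 → [1, 2, 3, 5, 6, 7]
Longest strictly increasing subsequence has length 6, so deletions = 14 − 6 = 8.

8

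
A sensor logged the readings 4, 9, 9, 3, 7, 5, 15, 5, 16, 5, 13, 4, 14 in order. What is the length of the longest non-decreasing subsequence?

6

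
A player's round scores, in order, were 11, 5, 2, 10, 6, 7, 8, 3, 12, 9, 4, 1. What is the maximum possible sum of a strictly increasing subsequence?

38

Let S[i] be the best sum of a strictly increasing subsequence ending at i:
i:      1  2  3  4  5  6  7  8  9 10 11 12
a[i]:  11  5  2 10  6  7  8  3 12  9  4  1
S:     11  5  2 15 11 18 26  5 38 35  9  1
Maximum is 38 (e.g. 5 + 6 + 7 + 8 + 12).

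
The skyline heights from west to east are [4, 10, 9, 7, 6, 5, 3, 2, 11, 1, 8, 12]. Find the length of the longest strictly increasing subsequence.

Let dp[i] be the length of the longest such subsequence ending at index i:
i:      1  2  3  4  5  6  7  8  9 10 11 12
a[i]:   4 10  9  7  6  5  3  2 11  1  8 12
dp:     1  2  2  2  2  2  1  1  3  1  3  4
Maximum dp value is 4.

4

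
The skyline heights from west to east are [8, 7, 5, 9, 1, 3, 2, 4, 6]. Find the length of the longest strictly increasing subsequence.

Let dp[i] be the length of the longest such subsequence ending at index i:
i:     1 2 3 4 5 6 7 8 9
a[i]:  8 7 5 9 1 3 2 4 6
dp:    1 1 1 2 1 2 2 3 4
Maximum dp value is 4.

4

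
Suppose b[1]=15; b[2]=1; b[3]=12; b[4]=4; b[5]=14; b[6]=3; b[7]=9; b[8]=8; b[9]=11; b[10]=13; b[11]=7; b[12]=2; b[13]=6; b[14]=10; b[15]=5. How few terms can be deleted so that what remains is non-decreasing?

10

Fewest deletions = n − (longest non-decreasing subsequence).
Patience tails:
15 → extends → [15]
1 → replaces 15 → [1]
12 → extends → [1, 12]
4 → replaces 12 → [1, 4]
14 → extends → [1, 4, 14]
3 → replaces 4 → [1, 3, 14]
9 → replaces 14 → [1, 3, 9]
8 → replaces 9 → [1, 3, 8]
11 → extends → [1, 3, 8, 11]
13 → extends → [1, 3, 8, 11, 13]
7 → replaces 8 → [1, 3, 7, 11, 13]
2 → replaces 3 → [1, 2, 7, 11, 13]
6 → replaces 7 → [1, 2, 6, 11, 13]
10 → replaces 11 → [1, 2, 6, 10, 13]
5 → replaces 6 → [1, 2, 5, 10, 13]
Longest non-decreasing subsequence has length 5, so deletions = 15 − 5 = 10.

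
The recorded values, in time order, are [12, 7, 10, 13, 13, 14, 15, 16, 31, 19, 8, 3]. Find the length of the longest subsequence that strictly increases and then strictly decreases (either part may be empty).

inc[i] = longest strictly increasing subsequence ending at i; dec[i] = longest strictly decreasing subsequence starting at i:
i:      1  2  3  4  5  6  7  8  9 10 11 12
a[i]:  12  7 10 13 13 14 15 16 31 19  8  3
inc:    1  1  2  3  3  4  5  6  7  7  2  1
dec:    4  2  3  3  3  3  3  3  4  3  2  1
Best peak at i=9 (value 31): inc=7, dec=4, length 7+4−1 = 10.

10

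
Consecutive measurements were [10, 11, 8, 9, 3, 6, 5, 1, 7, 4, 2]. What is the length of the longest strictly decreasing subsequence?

Negate each value so 'decreasing' becomes 'increasing', then run patience tails on the negated sequence:
-10 → extends → [-10]
-11 → replaces -10 → [-11]
-8 → extends → [-11, -8]
-9 → replaces -8 → [-11, -9]
-3 → extends → [-11, -9, -3]
-6 → replaces -3 → [-11, -9, -6]
-5 → extends → [-11, -9, -6, -5]
-1 → extends → [-11, -9, -6, -5, -1]
-7 → replaces -6 → [-11, -9, -7, -5, -1]
-4 → replaces -1 → [-11, -9, -7, -5, -4]
-2 → extends → [-11, -9, -7, -5, -4, -2]
Six tails, so the longest strictly decreasing subsequence of the original has length 6.

6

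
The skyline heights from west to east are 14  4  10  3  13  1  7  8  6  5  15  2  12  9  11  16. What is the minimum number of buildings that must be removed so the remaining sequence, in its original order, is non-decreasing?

Fewest deletions = n − (longest non-decreasing subsequence).
i:      1  2  3  4  5  6  7  8  9 10 11 12 13 14 15 16
a[i]:  14  4 10  3 13  1  7  8  6  5 15  2 12  9 11 16
dp:     1  1  2  1  3  1  2  3  2  2  4  2  4  4  5  6
max dp = 6, so deletions = 16 − 6 = 10.

10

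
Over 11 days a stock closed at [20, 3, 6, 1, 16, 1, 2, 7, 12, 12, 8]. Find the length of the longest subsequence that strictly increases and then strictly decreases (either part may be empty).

inc[i] = longest strictly increasing subsequence ending at i; dec[i] = longest strictly decreasing subsequence starting at i:
i:      1  2  3  4  5  6  7  8  9 10 11
a[i]:  20  3  6  1 16  1  2  7 12 12  8
inc:    1  1  2  1  3  1  2  3  4  4  4
dec:    4  2  2  1  3  1  1  1  2  2  1
Best peak at i=5 (value 16): inc=3, dec=3, length 3+3−1 = 5.

5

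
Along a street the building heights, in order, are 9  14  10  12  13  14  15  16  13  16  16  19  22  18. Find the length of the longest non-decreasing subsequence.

Let dp[i] be the length of the longest such subsequence ending at index i:
i:      1  2  3  4  5  6  7  8  9 10 11 12 13 14
a[i]:   9 14 10 12 13 14 15 16 13 16 16 19 22 18
dp:     1  2  2  3  4  5  6  7  5  8  9 10 11 10
Maximum dp value is 11.

11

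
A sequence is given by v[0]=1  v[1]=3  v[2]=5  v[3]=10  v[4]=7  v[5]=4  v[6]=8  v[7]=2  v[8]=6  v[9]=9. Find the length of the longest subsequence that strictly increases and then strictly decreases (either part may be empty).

7

inc[i] = longest strictly increasing subsequence ending at i; dec[i] = longest strictly decreasing subsequence starting at i:
i:      0  1  2  3  4  5  6  7  8  9
v[i]:   1  3  5 10  7  4  8  2  6  9
inc:    1  2  3  4  4  3  5  2  4  6
dec:    1  2  3  4  3  2  2  1  1  1
Best peak at i=3 (value 10): inc=4, dec=4, length 4+4−1 = 7.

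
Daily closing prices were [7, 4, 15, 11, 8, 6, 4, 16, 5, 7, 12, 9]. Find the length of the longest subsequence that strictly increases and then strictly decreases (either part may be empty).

inc[i] = longest strictly increasing subsequence ending at i; dec[i] = longest strictly decreasing subsequence starting at i:
i:      1  2  3  4  5  6  7  8  9 10 11 12
a[i]:   7  4 15 11  8  6  4 16  5  7 12  9
inc:    1  1  2  2  2  2  1  3  2  3  4  4
dec:    3  1  5  4  3  2  1  3  1  1  2  1
Best peak at i=3 (value 15): inc=2, dec=5, length 2+5−1 = 6.

6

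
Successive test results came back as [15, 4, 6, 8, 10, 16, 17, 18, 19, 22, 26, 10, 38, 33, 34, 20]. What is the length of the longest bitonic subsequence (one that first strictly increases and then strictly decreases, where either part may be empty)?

inc[i] = longest strictly increasing subsequence ending at i; dec[i] = longest strictly decreasing subsequence starting at i:
i:      1  2  3  4  5  6  7  8  9 10 11 12 13 14 15 16
a[i]:  15  4  6  8 10 16 17 18 19 22 26 10 38 33 34 20
inc:    1  1  2  3  4  5  6  7  8  9 10  4 11 11 12  9
dec:    2  1  1  1  1  2  2  2  2  2  2  1  3  2  2  1
Best peak at i=13 (value 38): inc=11, dec=3, length 11+3−1 = 13.

13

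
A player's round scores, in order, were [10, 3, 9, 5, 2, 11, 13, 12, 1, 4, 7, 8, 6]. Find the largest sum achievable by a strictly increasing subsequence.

36

Let S[i] be the best sum of a strictly increasing subsequence ending at i:
i:      1  2  3  4  5  6  7  8  9 10 11 12 13
a[i]:  10  3  9  5  2 11 13 12  1  4  7  8  6
S:     10  3 12  8  2 23 36 35  1  7 15 23 14
Maximum is 36 (e.g. 3 + 9 + 11 + 13).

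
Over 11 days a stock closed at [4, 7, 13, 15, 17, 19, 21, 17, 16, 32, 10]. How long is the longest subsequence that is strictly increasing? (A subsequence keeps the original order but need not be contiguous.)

8

Let dp[i] be the length of the longest such subsequence ending at index i:
i:      1  2  3  4  5  6  7  8  9 10 11
a[i]:   4  7 13 15 17 19 21 17 16 32 10
dp:     1  2  3  4  5  6  7  5  5  8  3
Maximum dp value is 8.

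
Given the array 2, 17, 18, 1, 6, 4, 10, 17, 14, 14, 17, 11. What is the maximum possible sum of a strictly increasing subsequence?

49

Let S[i] be the best sum of a strictly increasing subsequence ending at i:
i:      1  2  3  4  5  6  7  8  9 10 11 12
a[i]:   2 17 18  1  6  4 10 17 14 14 17 11
S:      2 19 37  1  8  6 18 35 32 32 49 29
Maximum is 49 (e.g. 2 + 6 + 10 + 14 + 17).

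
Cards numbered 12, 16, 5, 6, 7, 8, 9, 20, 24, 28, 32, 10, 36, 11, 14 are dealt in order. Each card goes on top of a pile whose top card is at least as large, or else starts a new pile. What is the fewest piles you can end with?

The minimum number of non-increasing subsequences covering a sequence equals the length of its longest strictly increasing subsequence.
LIS length is 10 (e.g. 5, 6, 7, 8, 9, 20, 24, 28, 32, 36), so 10 piles are needed.

10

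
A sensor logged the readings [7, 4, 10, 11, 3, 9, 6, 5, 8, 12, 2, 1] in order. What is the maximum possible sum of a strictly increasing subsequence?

40

Let S[i] be the best sum of a strictly increasing subsequence ending at i:
i:      1  2  3  4  5  6  7  8  9 10 11 12
a[i]:   7  4 10 11  3  9  6  5  8 12  2  1
S:      7  4 17 28  3 16 10  9 18 40  2  1
Maximum is 40 (e.g. 7 + 10 + 11 + 12).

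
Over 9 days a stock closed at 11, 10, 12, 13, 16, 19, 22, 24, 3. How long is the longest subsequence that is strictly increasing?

Track the smallest tail for each achievable length (strict):
11 → extends → [11]
10 → replaces 11 → [10]
12 → extends → [10, 12]
13 → extends → [10, 12, 13]
16 → extends → [10, 12, 13, 16]
19 → extends → [10, 12, 13, 16, 19]
22 → extends → [10, 12, 13, 16, 19, 22]
24 → extends → [10, 12, 13, 16, 19, 22, 24]
3 → replaces 10 → [3, 12, 13, 16, 19, 22, 24]
Seven tails, so the longest strictly increasing subsequence has length 7 (e.g. 11, 12, 13, 16, 19, 22, 24).

7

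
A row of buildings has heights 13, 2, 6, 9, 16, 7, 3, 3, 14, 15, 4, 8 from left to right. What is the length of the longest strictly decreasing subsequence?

Negate each value so 'decreasing' becomes 'increasing', then run patience tails on the negated sequence:
-13 → extends → [-13]
-2 → extends → [-13, -2]
-6 → replaces -2 → [-13, -6]
-9 → replaces -6 → [-13, -9]
-16 → replaces -13 → [-16, -9]
-7 → extends → [-16, -9, -7]
-3 → extends → [-16, -9, -7, -3]
-3 → already a tail → [-16, -9, -7, -3]
-14 → replaces -9 → [-16, -14, -7, -3]
-15 → replaces -14 → [-16, -15, -7, -3]
-4 → replaces -3 → [-16, -15, -7, -4]
-8 → replaces -7 → [-16, -15, -8, -4]
Four tails, so the longest strictly decreasing subsequence of the original has length 4.

4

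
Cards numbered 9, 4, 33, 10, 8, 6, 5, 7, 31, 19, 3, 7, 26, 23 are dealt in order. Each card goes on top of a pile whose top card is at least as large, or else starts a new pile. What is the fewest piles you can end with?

Place each on the leftmost legal pile:
9 → new pile 1 (tops now [9])
4 → pile 1 (tops now [4])
33 → new pile 2 (tops now [4, 33])
10 → pile 2 (tops now [4, 10])
8 → pile 2 (tops now [4, 8])
6 → pile 2 (tops now [4, 6])
5 → pile 2 (tops now [4, 5])
7 → new pile 3 (tops now [4, 5, 7])
31 → new pile 4 (tops now [4, 5, 7, 31])
19 → pile 4 (tops now [4, 5, 7, 19])
3 → pile 1 (tops now [3, 5, 7, 19])
7 → pile 3 (tops now [3, 5, 7, 19])
26 → new pile 5 (tops now [3, 5, 7, 19, 26])
23 → pile 5 (tops now [3, 5, 7, 19, 23])
Five piles.

5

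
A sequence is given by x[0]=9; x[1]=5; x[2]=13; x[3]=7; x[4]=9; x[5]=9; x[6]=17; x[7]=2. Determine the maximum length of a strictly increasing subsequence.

Track the smallest tail for each achievable length (strict):
9 → extends → [9]
5 → replaces 9 → [5]
13 → extends → [5, 13]
7 → replaces 13 → [5, 7]
9 → extends → [5, 7, 9]
9 → already a tail → [5, 7, 9]
17 → extends → [5, 7, 9, 17]
2 → replaces 5 → [2, 7, 9, 17]
Four tails, so the longest strictly increasing subsequence has length 4 (e.g. 5, 7, 9, 17).

4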